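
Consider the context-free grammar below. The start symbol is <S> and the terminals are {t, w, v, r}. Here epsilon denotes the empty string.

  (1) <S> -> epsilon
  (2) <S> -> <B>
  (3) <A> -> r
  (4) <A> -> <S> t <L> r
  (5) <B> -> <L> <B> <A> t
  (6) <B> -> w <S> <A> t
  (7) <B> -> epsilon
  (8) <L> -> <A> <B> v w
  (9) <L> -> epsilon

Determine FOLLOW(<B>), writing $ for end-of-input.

FIRST(<S>): from <S>->epsilon we get {epsilon}; from <S>-><B> we get {epsilon, r, t, w}. So FIRST(<S>) = {epsilon, r, t, w}.
FIRST(<A>): from <A>->r we get {r}; from <A>-><S> t <L> r we get {r, t, w}. So FIRST(<A>) = {r, t, w}.
FIRST(<L>): from <L>-><A> <B> v w we get {r, t, w}; from <L>->epsilon we get {epsilon}. So FIRST(<L>) = {epsilon, r, t, w}.
FIRST(<B>): from <B>-><L> <B> <A> t we get {r, t, w}; from <B>->w <S> <A> t we get {w}; from <B>->epsilon we get {epsilon}. So FIRST(<B>) = {epsilon, r, t, w}.
FOLLOW(<S>) includes $ since <S> is the start symbol.
FOLLOW(<S>): in <A>-><S> t <L> r, <S> is followed by t <L> r with FIRST {t}; in <B>->w <S> <A> t, <S> is followed by <A> t with FIRST {r, t, w}. Thus FOLLOW(<S>) = {$, r, t, w}.
FOLLOW(<A>): in <B>-><L> <B> <A> t, <A> is followed by t with FIRST {t}; in <B>->w <S> <A> t, <A> is followed by t with FIRST {t}; in <L>-><A> <B> v w, <A> is followed by <B> v w with FIRST {r, t, v, w}. Thus FOLLOW(<A>) = {r, t, v, w}.
FOLLOW(<B>): in <S>-><B>, the suffix after <B> is empty, so FOLLOW(<B>) ⊇ FOLLOW(<S>) = {$, r, t, w}; in <B>-><L> <B> <A> t, <B> is followed by <A> t with FIRST {r, t, w}; in <L>-><A> <B> v w, <B> is followed by v w with FIRST {v}. Thus FOLLOW(<B>) = {$, r, t, v, w}.
FOLLOW(<L>): in <A>-><S> t <L> r, <L> is followed by r with FIRST {r}; in <B>-><L> <B> <A> t, <L> is followed by <B> <A> t with FIRST {r, t, w}. Thus FOLLOW(<L>) = {r, t, w}.

{$, r, t, v, w}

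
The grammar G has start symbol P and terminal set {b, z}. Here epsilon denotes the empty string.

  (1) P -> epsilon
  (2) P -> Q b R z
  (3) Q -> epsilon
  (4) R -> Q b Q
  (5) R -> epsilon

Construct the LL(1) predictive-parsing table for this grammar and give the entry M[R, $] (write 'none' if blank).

none

FIRST(Q): from Q->epsilon we get {epsilon}. So FIRST(Q) = {epsilon}.
FIRST(P): from P->epsilon we get {epsilon}; from P->Q b R z we get {b}. So FIRST(P) = {epsilon, b}.
FIRST(R): from R->Q b Q we get {b}; from R->epsilon we get {epsilon}. So FIRST(R) = {epsilon, b}.
FOLLOW(P) includes $ since P is the start symbol.
FOLLOW(R): in P->Q b R z, R is followed by z with FIRST {z}. Thus FOLLOW(R) = {z}.
For R -> Q b Q: FIRST(Q b Q) = {b}, so it goes in M[R, t] for t ∈ {b}.
For R -> epsilon: FIRST(epsilon) = {epsilon}, so it goes in M[R, t] for t ∈ {}; since epsilon ∈ FIRST, also for every t ∈ FOLLOW(R) = {z}.
None of these place a production in M[R, $].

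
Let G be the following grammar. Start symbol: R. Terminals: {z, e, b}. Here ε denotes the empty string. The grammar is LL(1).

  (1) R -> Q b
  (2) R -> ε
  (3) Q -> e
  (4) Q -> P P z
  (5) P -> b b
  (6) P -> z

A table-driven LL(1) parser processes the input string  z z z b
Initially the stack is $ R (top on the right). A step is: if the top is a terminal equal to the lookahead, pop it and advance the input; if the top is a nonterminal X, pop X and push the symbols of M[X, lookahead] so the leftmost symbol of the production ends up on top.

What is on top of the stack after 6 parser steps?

     Stack      Input      Action
  1  $ R        z z z b $  expand R -> Q b
  2  $ b Q      z z z b $  expand Q -> P P z
  3  $ b z P P  z z z b $  expand P -> z
  4  $ b z P z  z z z b $  match z
  5  $ b z P    z z b $    expand P -> z
  6  $ b z z    z z b $    match z
Stack after step 6: $ b z (top = z).

z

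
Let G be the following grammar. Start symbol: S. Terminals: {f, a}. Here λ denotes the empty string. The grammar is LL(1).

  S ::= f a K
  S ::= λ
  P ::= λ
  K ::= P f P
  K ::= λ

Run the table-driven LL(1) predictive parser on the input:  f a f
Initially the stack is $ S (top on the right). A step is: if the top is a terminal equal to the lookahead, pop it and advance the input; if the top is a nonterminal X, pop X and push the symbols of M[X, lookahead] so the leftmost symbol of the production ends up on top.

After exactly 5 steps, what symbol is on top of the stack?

step 1: stack=$ S  input=f a f $  — expand S ::= f a K
step 2: stack=$ K a f  input=f a f $  — match f
step 3: stack=$ K a  input=a f $  — match a
step 4: stack=$ K  input=f $  — expand K ::= P f P
step 5: stack=$ P f P  input=f $  — expand P ::= λ
Stack after step 5: $ P f (top = f).

f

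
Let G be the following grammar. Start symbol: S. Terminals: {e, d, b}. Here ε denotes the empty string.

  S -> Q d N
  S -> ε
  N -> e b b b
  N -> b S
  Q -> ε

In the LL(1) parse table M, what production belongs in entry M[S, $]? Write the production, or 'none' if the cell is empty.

S -> ε

FIRST(N) = {b, e}
FIRST(Q) = {ε}
FIRST(S) = {ε, d}  (via Q d N)
FOLLOW(S) includes $ since S is the start symbol.
FOLLOW(S): in N->b S, the suffix after S is empty, so FOLLOW(S) ⊇ FOLLOW(N) = {$}. Thus FOLLOW(S) = {$}.
FOLLOW(N): in S->Q d N, the suffix after N is empty, so FOLLOW(N) ⊇ FOLLOW(S) = {$}. Thus FOLLOW(N) = {$}.
For S -> Q d N: FIRST(Q d N) = {d}, so it goes in M[S, t] for t ∈ {d}.
For S -> ε: FIRST(ε) = {ε}, so it goes in M[S, t] for t ∈ {}; since ε ∈ FIRST, also for every t ∈ FOLLOW(S) = {$}.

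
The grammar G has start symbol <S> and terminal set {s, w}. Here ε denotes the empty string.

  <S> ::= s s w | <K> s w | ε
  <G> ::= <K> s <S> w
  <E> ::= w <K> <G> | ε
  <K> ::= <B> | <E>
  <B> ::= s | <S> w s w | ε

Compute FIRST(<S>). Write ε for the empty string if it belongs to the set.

FIRST(<E>): from <E>::=w <K> <G> we get {w}; from <E>::=ε we get {ε}. So FIRST(<E>) = {ε, w}.
FIRST(<S>): from <S>::=s s w we get {s}; from <S>::=<K> s w we get {s, w}; from <S>::=ε we get {ε}. So FIRST(<S>) = {ε, s, w}.
FIRST(<B>): from <B>::=s we get {s}; from <B>::=<S> w s w we get {s, w}; from <B>::=ε we get {ε}. So FIRST(<B>) = {ε, s, w}.
FIRST(<K>): from <K>::=<B> we get {ε, s, w}; from <K>::=<E> we get {ε, w}. So FIRST(<K>) = {ε, s, w}.
FIRST(<G>): from <G>::=<K> s <S> w we get {s, w}. So FIRST(<G>) = {s, w}.

{ε, s, w}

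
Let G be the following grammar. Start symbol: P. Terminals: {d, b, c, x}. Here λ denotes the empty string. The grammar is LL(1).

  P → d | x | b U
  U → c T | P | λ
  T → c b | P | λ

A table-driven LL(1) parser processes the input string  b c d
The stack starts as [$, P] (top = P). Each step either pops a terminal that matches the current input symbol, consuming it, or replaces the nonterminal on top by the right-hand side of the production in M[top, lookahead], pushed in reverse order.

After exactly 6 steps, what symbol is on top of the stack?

d

step 1: stack=$ P  input=b c d $  — expand P → b U
step 2: stack=$ U b  input=b c d $  — match b
step 3: stack=$ U  input=c d $  — expand U → c T
step 4: stack=$ T c  input=c d $  — match c
step 5: stack=$ T  input=d $  — expand T → P
step 6: stack=$ P  input=d $  — expand P → d
Stack after step 6: $ d (top = d).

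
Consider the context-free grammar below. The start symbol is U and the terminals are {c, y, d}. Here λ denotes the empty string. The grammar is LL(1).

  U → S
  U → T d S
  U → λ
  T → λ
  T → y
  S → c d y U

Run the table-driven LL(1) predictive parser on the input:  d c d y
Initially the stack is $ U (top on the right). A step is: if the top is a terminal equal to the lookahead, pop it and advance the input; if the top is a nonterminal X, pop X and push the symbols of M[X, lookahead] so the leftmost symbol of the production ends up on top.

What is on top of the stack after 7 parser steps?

     Stack      Input      Action
  1  $ U        d c d y $  expand U → T d S
  2  $ S d T    d c d y $  expand T → λ
  3  $ S d      d c d y $  match d
  4  $ S        c d y $    expand S → c d y U
  5  $ U y d c  c d y $    match c
  6  $ U y d    d y $      match d
  7  $ U y      y $        match y
Stack after step 7: $ U (top = U).

U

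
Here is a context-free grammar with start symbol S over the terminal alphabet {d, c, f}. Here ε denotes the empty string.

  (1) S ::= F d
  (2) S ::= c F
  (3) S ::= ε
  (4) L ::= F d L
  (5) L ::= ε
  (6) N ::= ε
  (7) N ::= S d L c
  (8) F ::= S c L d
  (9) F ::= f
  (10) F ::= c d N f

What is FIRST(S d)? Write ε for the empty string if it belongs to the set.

{c, d, f}

FIRST(S): from S::=F d we get {c, f}; from S::=c F we get {c}; from S::=ε we get {ε}. So FIRST(S) = {ε, c, f}.
FIRST(N): from N::=ε we get {ε}; from N::=S d L c we get {c, d, f}. So FIRST(N) = {ε, c, d, f}.
FIRST(F): from F::=S c L d we get {c, f}; from F::=f we get {f}; from F::=c d N f we get {c}. So FIRST(F) = {c, f}.
FIRST(L): from L::=F d L we get {c, f}; from L::=ε we get {ε}. So FIRST(L) = {ε, c, f}.
FIRST(S d): take FIRST of each symbol in turn, carrying on past any symbol whose FIRST contains ε; result {c, d, f}.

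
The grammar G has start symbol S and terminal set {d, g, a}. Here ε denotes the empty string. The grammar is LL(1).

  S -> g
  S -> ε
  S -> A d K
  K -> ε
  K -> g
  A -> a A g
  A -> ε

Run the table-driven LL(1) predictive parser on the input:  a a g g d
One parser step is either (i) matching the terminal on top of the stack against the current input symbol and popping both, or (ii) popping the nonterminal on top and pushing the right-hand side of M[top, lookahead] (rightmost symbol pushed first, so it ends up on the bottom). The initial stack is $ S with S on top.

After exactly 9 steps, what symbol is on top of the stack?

     Stack          Input        Action
  1  $ S            a a g g d $  expand S -> A d K
  2  $ K d A        a a g g d $  expand A -> a A g
  3  $ K d g A a    a a g g d $  match a
  4  $ K d g A      a g g d $    expand A -> a A g
  5  $ K d g g A a  a g g d $    match a
  6  $ K d g g A    g g d $      expand A -> ε
  7  $ K d g g      g g d $      match g
  8  $ K d g        g d $        match g
  9  $ K d          d $          match d
Stack after step 9: $ K (top = K).

K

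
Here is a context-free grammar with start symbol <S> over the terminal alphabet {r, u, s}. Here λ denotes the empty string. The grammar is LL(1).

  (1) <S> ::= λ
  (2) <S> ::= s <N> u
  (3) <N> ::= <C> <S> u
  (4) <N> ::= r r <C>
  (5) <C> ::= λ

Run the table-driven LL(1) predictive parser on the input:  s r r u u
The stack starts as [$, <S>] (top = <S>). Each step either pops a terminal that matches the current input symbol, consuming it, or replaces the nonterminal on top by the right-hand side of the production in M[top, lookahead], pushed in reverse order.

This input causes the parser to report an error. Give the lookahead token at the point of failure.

u

     Stack        Input        Action
  1  $ <S>        s r r u u $  expand <S> ::= s <N> u
  2  $ u <N> s    s r r u u $  match s
  3  $ u <N>      r r u u $    expand <N> ::= r r <C>
  4  $ u <C> r r  r r u u $    match r
  5  $ u <C> r    r u u $      match r
  6  $ u <C>      u u $        expand <C> ::= λ
  7  $ u          u u $        match u
  8  $            u $          error: stack empty but input remains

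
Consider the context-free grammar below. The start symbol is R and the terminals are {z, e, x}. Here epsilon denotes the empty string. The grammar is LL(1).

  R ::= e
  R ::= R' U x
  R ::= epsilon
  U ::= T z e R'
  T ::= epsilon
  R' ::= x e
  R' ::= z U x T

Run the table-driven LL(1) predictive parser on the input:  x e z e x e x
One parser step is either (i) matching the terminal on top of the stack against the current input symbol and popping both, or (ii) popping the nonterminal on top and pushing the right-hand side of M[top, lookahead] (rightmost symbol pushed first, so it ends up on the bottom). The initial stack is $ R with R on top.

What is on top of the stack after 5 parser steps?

step 1: stack=$ R  input=x e z e x e x $  — expand R ::= R' U x
step 2: stack=$ x U R'  input=x e z e x e x $  — expand R' ::= x e
step 3: stack=$ x U e x  input=x e z e x e x $  — match x
step 4: stack=$ x U e  input=e z e x e x $  — match e
step 5: stack=$ x U  input=z e x e x $  — expand U ::= T z e R'
Stack after step 5: $ x R' e z T (top = T).

T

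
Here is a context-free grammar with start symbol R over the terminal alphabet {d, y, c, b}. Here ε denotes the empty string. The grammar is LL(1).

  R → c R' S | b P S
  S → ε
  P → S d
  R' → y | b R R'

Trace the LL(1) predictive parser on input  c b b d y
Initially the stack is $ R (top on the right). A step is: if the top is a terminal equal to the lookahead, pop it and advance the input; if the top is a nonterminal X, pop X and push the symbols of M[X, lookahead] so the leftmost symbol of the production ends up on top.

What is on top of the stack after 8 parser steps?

step 1: stack=$ R  input=c b b d y $  — expand R → c R' S
step 2: stack=$ S R' c  input=c b b d y $  — match c
step 3: stack=$ S R'  input=b b d y $  — expand R' → b R R'
step 4: stack=$ S R' R b  input=b b d y $  — match b
step 5: stack=$ S R' R  input=b d y $  — expand R → b P S
step 6: stack=$ S R' S P b  input=b d y $  — match b
step 7: stack=$ S R' S P  input=d y $  — expand P → S d
step 8: stack=$ S R' S d S  input=d y $  — expand S → ε
Stack after step 8: $ S R' S d (top = d).

d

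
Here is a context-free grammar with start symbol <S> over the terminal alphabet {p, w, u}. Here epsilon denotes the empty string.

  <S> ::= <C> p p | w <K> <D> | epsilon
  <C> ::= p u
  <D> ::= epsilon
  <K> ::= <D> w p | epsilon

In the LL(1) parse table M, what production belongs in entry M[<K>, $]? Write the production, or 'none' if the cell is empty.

FIRST(<C>) = {p}
FIRST(<D>) = {epsilon}
FIRST(<S>) = {epsilon, p, w}  (via <C> p p)
FIRST(<K>) = {epsilon, w}  (via <D> w p)
FOLLOW(<S>) includes $ since <S> is the start symbol.
FOLLOW(<S>): <S> appears on no right-hand side. Thus FOLLOW(<S>) = {$}.
FOLLOW(<K>): in <S>::=w <K> <D>, <K> is followed by <D> with FIRST {epsilon}; in <S>::=w <K> <D>, the suffix after <K> is nullable, so FOLLOW(<K>) ⊇ FOLLOW(<S>) = {$}. Thus FOLLOW(<K>) = {$}.
For <K> ::= <D> w p: FIRST(<D> w p) = {w}, so it goes in M[<K>, t] for t ∈ {w}.
For <K> ::= epsilon: FIRST(epsilon) = {epsilon}, so it goes in M[<K>, t] for t ∈ {}; since epsilon ∈ FIRST, also for every t ∈ FOLLOW(<K>) = {$}.

<K> ::= epsilon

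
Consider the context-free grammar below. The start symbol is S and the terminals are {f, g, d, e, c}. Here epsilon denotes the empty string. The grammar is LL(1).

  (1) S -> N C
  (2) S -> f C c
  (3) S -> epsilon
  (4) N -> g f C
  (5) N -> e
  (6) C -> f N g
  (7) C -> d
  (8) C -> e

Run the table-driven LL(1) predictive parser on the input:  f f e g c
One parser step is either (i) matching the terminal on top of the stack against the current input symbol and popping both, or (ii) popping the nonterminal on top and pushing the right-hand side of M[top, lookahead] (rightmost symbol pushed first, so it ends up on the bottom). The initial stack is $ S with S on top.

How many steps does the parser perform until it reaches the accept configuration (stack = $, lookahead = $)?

8

     Stack      Input        Action
  1  $ S        f f e g c $  expand S -> f C c
  2  $ c C f    f f e g c $  match f
  3  $ c C      f e g c $    expand C -> f N g
  4  $ c g N f  f e g c $    match f
  5  $ c g N    e g c $      expand N -> e
  6  $ c g e    e g c $      match e
  7  $ c g      g c $        match g
  8  $ c        c $          match c
Accept reached after 8 steps.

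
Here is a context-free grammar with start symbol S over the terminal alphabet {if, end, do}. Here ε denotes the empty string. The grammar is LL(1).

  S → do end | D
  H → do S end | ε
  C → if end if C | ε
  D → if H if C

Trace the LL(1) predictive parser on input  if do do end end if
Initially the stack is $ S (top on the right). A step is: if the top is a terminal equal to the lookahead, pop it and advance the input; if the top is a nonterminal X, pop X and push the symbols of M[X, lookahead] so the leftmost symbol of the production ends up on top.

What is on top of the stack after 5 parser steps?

step 1: stack=$ S  input=if do do end end if $  — expand S → D
step 2: stack=$ D  input=if do do end end if $  — expand D → if H if C
step 3: stack=$ C if H if  input=if do do end end if $  — match if
step 4: stack=$ C if H  input=do do end end if $  — expand H → do S end
step 5: stack=$ C if end S do  input=do do end end if $  — match do
Stack after step 5: $ C if end S (top = S).

S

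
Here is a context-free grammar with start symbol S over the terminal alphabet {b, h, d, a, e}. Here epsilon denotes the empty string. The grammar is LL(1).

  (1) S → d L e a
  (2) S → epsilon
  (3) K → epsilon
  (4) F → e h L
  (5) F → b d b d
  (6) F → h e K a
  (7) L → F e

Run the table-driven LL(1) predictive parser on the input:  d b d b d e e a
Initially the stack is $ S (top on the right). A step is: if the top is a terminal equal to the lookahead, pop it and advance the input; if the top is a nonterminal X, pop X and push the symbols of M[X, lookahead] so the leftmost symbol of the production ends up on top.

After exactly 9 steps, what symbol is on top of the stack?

e

step 1: stack=$ S  input=d b d b d e e a $  — expand S → d L e a
step 2: stack=$ a e L d  input=d b d b d e e a $  — match d
step 3: stack=$ a e L  input=b d b d e e a $  — expand L → F e
step 4: stack=$ a e e F  input=b d b d e e a $  — expand F → b d b d
step 5: stack=$ a e e d b d b  input=b d b d e e a $  — match b
step 6: stack=$ a e e d b d  input=d b d e e a $  — match d
step 7: stack=$ a e e d b  input=b d e e a $  — match b
step 8: stack=$ a e e d  input=d e e a $  — match d
step 9: stack=$ a e e  input=e e a $  — match e
Stack after step 9: $ a e (top = e).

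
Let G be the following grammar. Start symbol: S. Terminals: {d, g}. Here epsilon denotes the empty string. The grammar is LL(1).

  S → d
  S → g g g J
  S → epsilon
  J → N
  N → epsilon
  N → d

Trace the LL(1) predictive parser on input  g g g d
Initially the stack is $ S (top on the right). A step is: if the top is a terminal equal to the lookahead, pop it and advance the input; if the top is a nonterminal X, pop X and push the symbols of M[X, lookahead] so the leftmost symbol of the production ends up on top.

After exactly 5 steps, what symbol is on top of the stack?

N

step 1: stack=$ S  input=g g g d $  — expand S → g g g J
step 2: stack=$ J g g g  input=g g g d $  — match g
step 3: stack=$ J g g  input=g g d $  — match g
step 4: stack=$ J g  input=g d $  — match g
step 5: stack=$ J  input=d $  — expand J → N
Stack after step 5: $ N (top = N).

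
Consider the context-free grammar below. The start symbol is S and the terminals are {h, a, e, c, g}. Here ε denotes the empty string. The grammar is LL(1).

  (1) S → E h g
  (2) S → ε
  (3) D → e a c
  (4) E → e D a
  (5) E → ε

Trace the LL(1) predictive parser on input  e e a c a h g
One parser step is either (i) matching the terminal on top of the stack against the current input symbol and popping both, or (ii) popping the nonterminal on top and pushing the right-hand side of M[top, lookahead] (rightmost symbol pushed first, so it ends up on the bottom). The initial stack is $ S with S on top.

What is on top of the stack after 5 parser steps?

a

     Stack          Input            Action
  1  $ S            e e a c a h g $  expand S → E h g
  2  $ g h E        e e a c a h g $  expand E → e D a
  3  $ g h a D e    e e a c a h g $  match e
  4  $ g h a D      e a c a h g $    expand D → e a c
  5  $ g h a c a e  e a c a h g $    match e
Stack after step 5: $ g h a c a (top = a).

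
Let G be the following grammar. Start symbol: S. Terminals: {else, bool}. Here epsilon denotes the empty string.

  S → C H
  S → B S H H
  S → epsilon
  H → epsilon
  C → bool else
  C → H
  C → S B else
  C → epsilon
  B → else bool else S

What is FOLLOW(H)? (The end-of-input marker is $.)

{$, bool, else}

FIRST(H) = {epsilon}
FIRST(B) = {else}
FIRST(S) = {epsilon, bool, else}  (via C H, B S H H)
FIRST(C) = {epsilon, bool, else}  (via H, S B else)
FOLLOW(S) includes $ since S is the start symbol.
FOLLOW(S): in S→B S H H, S is followed by H H with FIRST {epsilon}; in S→B S H H, the suffix after S is nullable (adds nothing new); in C→S B else, S is followed by B else with FIRST {else}; in B→else bool else S, the suffix after S is empty, so FOLLOW(S) ⊇ FOLLOW(B) = {$, bool, else}. Thus FOLLOW(S) = {$, bool, else}.
FOLLOW(C): in S→C H, C is followed by H with FIRST {epsilon}; in S→C H, the suffix after C is nullable, so FOLLOW(C) ⊇ FOLLOW(S) = {$, bool, else}. Thus FOLLOW(C) = {$, bool, else}.
FOLLOW(H): in S→C H, the suffix after H is empty, so FOLLOW(H) ⊇ FOLLOW(S) = {$, bool, else}; in S→B S H H (occurrence 1), H is followed by H with FIRST {epsilon}; in S→B S H H (occurrence 1), the suffix after H is nullable, so FOLLOW(H) ⊇ FOLLOW(S) = {$, bool, else}; in S→B S H H (occurrence 2), the suffix after H is empty, so FOLLOW(H) ⊇ FOLLOW(S) = {$, bool, else}; in C→H, the suffix after H is empty, so FOLLOW(H) ⊇ FOLLOW(C) = {$, bool, else}. Thus FOLLOW(H) = {$, bool, else}.
FOLLOW(B): in S→B S H H, B is followed by S H H with FIRST {epsilon, bool, else}; in S→B S H H, the suffix after B is nullable, so FOLLOW(B) ⊇ FOLLOW(S) = {$, bool, else}; in C→S B else, B is followed by else with FIRST {else}. Thus FOLLOW(B) = {$, bool, else}.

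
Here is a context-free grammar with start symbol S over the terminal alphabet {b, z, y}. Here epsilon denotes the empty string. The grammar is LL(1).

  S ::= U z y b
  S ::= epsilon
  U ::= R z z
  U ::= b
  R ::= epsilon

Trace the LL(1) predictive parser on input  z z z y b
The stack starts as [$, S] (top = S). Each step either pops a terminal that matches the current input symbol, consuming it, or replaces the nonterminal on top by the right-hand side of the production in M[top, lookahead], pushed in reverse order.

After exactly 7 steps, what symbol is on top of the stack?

b

     Stack          Input        Action
  1  $ S            z z z y b $  expand S ::= U z y b
  2  $ b y z U      z z z y b $  expand U ::= R z z
  3  $ b y z z z R  z z z y b $  expand R ::= epsilon
  4  $ b y z z z    z z z y b $  match z
  5  $ b y z z      z z y b $    match z
  6  $ b y z        z y b $      match z
  7  $ b y          y b $        match y
Stack after step 7: $ b (top = b).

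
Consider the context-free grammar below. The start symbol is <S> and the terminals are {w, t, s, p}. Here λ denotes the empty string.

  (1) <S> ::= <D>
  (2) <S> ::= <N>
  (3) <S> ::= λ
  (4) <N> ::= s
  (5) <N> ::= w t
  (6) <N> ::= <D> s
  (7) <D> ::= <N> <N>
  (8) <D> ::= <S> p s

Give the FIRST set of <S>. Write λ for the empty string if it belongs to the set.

{λ, p, s, w}

FIRST(<S>): from <S>::=<D> we get {p, s, w}; from <S>::=<N> we get {p, s, w}; from <S>::=λ we get {λ}. So FIRST(<S>) = {λ, p, s, w}.
FIRST(<N>): from <N>::=s we get {s}; from <N>::=w t we get {w}; from <N>::=<D> s we get {p, s, w}. So FIRST(<N>) = {p, s, w}.
FIRST(<D>): from <D>::=<N> <N> we get {p, s, w}; from <D>::=<S> p s we get {p, s, w}. So FIRST(<D>) = {p, s, w}.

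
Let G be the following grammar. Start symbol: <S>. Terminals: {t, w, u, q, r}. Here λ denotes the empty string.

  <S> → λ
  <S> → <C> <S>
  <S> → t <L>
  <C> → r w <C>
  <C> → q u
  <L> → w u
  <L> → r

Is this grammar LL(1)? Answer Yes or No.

FIRST(<S>) = {λ, q, r, t}
FIRST(<C>) = {q, r}
FIRST(<L>) = {r, w}
FOLLOW(<S>) = {$}
FOLLOW(<C>) = {$, q, r, t}
FOLLOW(<L>) = {$}
Each cell of M receives at most one production.

Yes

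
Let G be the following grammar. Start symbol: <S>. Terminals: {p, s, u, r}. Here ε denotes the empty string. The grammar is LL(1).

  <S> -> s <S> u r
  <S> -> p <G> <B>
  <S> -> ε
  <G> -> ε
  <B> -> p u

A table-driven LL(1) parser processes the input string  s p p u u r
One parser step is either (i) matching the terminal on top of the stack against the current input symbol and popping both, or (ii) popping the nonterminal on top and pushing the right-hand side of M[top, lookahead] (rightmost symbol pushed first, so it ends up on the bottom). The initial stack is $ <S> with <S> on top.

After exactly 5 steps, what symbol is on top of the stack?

<B>

     Stack            Input          Action
  1  $ <S>            s p p u u r $  expand <S> -> s <S> u r
  2  $ r u <S> s      s p p u u r $  match s
  3  $ r u <S>        p p u u r $    expand <S> -> p <G> <B>
  4  $ r u <B> <G> p  p p u u r $    match p
  5  $ r u <B> <G>    p u u r $      expand <G> -> ε
Stack after step 5: $ r u <B> (top = <B>).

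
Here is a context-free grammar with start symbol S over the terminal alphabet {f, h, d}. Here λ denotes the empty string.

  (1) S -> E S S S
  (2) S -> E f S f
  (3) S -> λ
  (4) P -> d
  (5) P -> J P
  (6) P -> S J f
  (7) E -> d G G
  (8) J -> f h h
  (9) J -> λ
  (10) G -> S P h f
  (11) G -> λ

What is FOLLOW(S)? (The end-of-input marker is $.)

{$, d, f}

FIRST(E): from E->d G G we get {d}. So FIRST(E) = {d}.
FIRST(J): from J->f h h we get {f}; from J->λ we get {λ}. So FIRST(J) = {λ, f}.
FIRST(S): from S->E S S S we get {d}; from S->E f S f we get {d}; from S->λ we get {λ}. So FIRST(S) = {λ, d}.
FIRST(P): from P->d we get {d}; from P->J P we get {d, f}; from P->S J f we get {d, f}. So FIRST(P) = {d, f}.
FIRST(G): from G->S P h f we get {d, f}; from G->λ we get {λ}. So FIRST(G) = {λ, d, f}.
FOLLOW(S) includes $ since S is the start symbol.
FOLLOW(S): in S->E S S S (occurrence 1), S is followed by S S with FIRST {λ, d}; in S->E S S S (occurrence 1), the suffix after S is nullable (adds nothing new); in S->E S S S (occurrence 2), S is followed by S with FIRST {λ, d}; in S->E S S S (occurrence 2), the suffix after S is nullable (adds nothing new); in S->E S S S (occurrence 3), the suffix after S is empty (adds nothing new); in S->E f S f, S is followed by f with FIRST {f}; in P->S J f, S is followed by J f with FIRST {f}; in G->S P h f, S is followed by P h f with FIRST {d, f}. Thus FOLLOW(S) = {$, d, f}.
FOLLOW(P): in P->J P, the suffix after P is empty (adds nothing new); in G->S P h f, P is followed by h f with FIRST {h}. Thus FOLLOW(P) = {h}.
FOLLOW(E): in S->E S S S, E is followed by S S S with FIRST {λ, d}; in S->E S S S, the suffix after E is nullable, so FOLLOW(E) ⊇ FOLLOW(S) = {$, d, f}; in S->E f S f, E is followed by f S f with FIRST {f}. Thus FOLLOW(E) = {$, d, f}.
FOLLOW(J): in P->J P, J is followed by P with FIRST {d, f}; in P->S J f, J is followed by f with FIRST {f}. Thus FOLLOW(J) = {d, f}.
FOLLOW(G): in E->d G G (occurrence 1), G is followed by G with FIRST {λ, d, f}; in E->d G G (occurrence 1), the suffix after G is nullable, so FOLLOW(G) ⊇ FOLLOW(E) = {$, d, f}; in E->d G G (occurrence 2), the suffix after G is empty, so FOLLOW(G) ⊇ FOLLOW(E) = {$, d, f}. Thus FOLLOW(G) = {$, d, f}.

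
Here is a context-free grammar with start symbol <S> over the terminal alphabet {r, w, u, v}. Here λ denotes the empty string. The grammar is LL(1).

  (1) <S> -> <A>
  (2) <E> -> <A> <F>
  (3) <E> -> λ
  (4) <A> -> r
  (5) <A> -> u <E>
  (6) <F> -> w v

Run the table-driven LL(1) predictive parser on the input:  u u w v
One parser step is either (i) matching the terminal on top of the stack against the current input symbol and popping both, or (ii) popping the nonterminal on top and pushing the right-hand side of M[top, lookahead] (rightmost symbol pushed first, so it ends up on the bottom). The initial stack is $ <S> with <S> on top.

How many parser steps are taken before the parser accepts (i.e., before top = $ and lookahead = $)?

step 1: stack=$ <S>  input=u u w v $  — expand <S> -> <A>
step 2: stack=$ <A>  input=u u w v $  — expand <A> -> u <E>
step 3: stack=$ <E> u  input=u u w v $  — match u
step 4: stack=$ <E>  input=u w v $  — expand <E> -> <A> <F>
step 5: stack=$ <F> <A>  input=u w v $  — expand <A> -> u <E>
step 6: stack=$ <F> <E> u  input=u w v $  — match u
step 7: stack=$ <F> <E>  input=w v $  — expand <E> -> λ
step 8: stack=$ <F>  input=w v $  — expand <F> -> w v
step 9: stack=$ v w  input=w v $  — match w
step 10: stack=$ v  input=v $  — match v
Accept reached after 10 steps.

10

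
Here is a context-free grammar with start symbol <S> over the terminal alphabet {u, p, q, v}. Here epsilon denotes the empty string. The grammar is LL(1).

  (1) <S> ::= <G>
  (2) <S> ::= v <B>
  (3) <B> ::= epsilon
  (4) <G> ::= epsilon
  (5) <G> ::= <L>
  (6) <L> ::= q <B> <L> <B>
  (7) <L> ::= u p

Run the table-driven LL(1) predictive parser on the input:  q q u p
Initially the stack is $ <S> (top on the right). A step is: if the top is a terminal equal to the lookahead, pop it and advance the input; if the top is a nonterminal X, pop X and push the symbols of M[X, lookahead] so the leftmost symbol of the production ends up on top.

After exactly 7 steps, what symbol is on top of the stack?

<B>

     Stack                Input      Action
  1  $ <S>                q q u p $  expand <S> ::= <G>
  2  $ <G>                q q u p $  expand <G> ::= <L>
  3  $ <L>                q q u p $  expand <L> ::= q <B> <L> <B>
  4  $ <B> <L> <B> q      q q u p $  match q
  5  $ <B> <L> <B>        q u p $    expand <B> ::= epsilon
  6  $ <B> <L>            q u p $    expand <L> ::= q <B> <L> <B>
  7  $ <B> <B> <L> <B> q  q u p $    match q
Stack after step 7: $ <B> <B> <L> <B> (top = <B>).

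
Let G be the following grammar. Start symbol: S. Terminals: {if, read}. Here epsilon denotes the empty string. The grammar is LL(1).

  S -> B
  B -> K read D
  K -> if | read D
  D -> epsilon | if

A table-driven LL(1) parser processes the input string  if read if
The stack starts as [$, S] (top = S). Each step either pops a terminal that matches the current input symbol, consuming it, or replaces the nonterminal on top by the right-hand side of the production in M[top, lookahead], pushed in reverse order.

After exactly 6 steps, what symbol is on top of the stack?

if

     Stack        Input         Action
  1  $ S          if read if $  expand S -> B
  2  $ B          if read if $  expand B -> K read D
  3  $ D read K   if read if $  expand K -> if
  4  $ D read if  if read if $  match if
  5  $ D read     read if $     match read
  6  $ D          if $          expand D -> if
Stack after step 6: $ if (top = if).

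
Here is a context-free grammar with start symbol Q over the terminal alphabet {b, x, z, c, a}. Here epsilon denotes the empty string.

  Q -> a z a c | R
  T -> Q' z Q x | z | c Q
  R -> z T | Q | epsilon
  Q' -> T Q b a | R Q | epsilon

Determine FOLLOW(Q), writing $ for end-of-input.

{$, a, b, x, z}

FIRST(Q) = {epsilon, a, z}  (via R)
FIRST(R) = {epsilon, a, z}  (via Q)
FIRST(T) = {a, c, z}  (via Q' z Q x)
FIRST(Q') = {epsilon, a, c, z}  (via T Q b a, R Q)
FOLLOW(Q) includes $ since Q is the start symbol.
FOLLOW(Q'): in T->Q' z Q x, Q' is followed by z Q x with FIRST {z}. Thus FOLLOW(Q') = {z}.
FOLLOW(Q): in T->Q' z Q x, Q is followed by x with FIRST {x}; in T->c Q, the suffix after Q is empty, so FOLLOW(Q) ⊇ FOLLOW(T) = {$, a, b, x, z}; in R->Q, the suffix after Q is empty, so FOLLOW(Q) ⊇ FOLLOW(R) = {$, a, b, x, z}; in Q'->T Q b a, Q is followed by b a with FIRST {b}; in Q'->R Q, the suffix after Q is empty, so FOLLOW(Q) ⊇ FOLLOW(Q') = {z}. Thus FOLLOW(Q) = {$, a, b, x, z}.
FOLLOW(R): in Q->R, the suffix after R is empty, so FOLLOW(R) ⊇ FOLLOW(Q) = {$, a, b, x, z}; in Q'->R Q, R is followed by Q with FIRST {epsilon, a, z}; in Q'->R Q, the suffix after R is nullable, so FOLLOW(R) ⊇ FOLLOW(Q') = {z}. Thus FOLLOW(R) = {$, a, b, x, z}.
FOLLOW(T): in R->z T, the suffix after T is empty, so FOLLOW(T) ⊇ FOLLOW(R) = {$, a, b, x, z}; in Q'->T Q b a, T is followed by Q b a with FIRST {a, b, z}. Thus FOLLOW(T) = {$, a, b, x, z}.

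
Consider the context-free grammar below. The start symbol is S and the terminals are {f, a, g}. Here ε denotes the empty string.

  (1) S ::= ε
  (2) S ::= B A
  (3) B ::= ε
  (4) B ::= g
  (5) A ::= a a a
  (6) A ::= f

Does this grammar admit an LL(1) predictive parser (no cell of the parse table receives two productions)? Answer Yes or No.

Yes

FIRST(S) = {ε, a, f, g}
FIRST(B) = {ε, g}
FIRST(A) = {a, f}
FOLLOW(S) = {$}
FOLLOW(B) = {a, f}
FOLLOW(A) = {$}
Each cell of M receives at most one production.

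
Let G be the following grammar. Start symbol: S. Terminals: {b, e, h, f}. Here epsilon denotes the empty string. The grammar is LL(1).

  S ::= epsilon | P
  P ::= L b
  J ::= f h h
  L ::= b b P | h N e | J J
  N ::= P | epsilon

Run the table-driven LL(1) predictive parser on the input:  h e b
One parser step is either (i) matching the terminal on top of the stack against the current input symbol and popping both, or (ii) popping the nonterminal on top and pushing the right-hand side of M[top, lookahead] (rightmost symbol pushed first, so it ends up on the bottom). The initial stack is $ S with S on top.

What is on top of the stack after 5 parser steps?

     Stack      Input    Action
  1  $ S        h e b $  expand S ::= P
  2  $ P        h e b $  expand P ::= L b
  3  $ b L      h e b $  expand L ::= h N e
  4  $ b e N h  h e b $  match h
  5  $ b e N    e b $    expand N ::= epsilon
Stack after step 5: $ b e (top = e).

e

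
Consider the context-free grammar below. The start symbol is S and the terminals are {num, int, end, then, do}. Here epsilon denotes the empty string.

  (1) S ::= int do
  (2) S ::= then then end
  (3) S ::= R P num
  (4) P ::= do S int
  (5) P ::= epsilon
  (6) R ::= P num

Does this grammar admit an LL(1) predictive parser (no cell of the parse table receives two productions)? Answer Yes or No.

FIRST(S) = {do, int, num, then}
FIRST(P) = {epsilon, do}
FIRST(R) = {do, num}
FOLLOW(S) = {$, int}
FOLLOW(P) = {num}
FOLLOW(R) = {do, num}
Each cell of M receives at most one production.

Yes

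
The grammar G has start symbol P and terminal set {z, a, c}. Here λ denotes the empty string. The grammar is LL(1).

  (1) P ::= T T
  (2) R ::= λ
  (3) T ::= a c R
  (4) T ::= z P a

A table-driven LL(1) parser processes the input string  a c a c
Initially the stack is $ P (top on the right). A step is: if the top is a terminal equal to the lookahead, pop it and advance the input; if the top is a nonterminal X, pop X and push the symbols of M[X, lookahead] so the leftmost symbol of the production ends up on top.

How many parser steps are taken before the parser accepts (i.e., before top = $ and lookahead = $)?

9

     Stack      Input      Action
  1  $ P        a c a c $  expand P ::= T T
  2  $ T T      a c a c $  expand T ::= a c R
  3  $ T R c a  a c a c $  match a
  4  $ T R c    c a c $    match c
  5  $ T R      a c $      expand R ::= λ
  6  $ T        a c $      expand T ::= a c R
  7  $ R c a    a c $      match a
  8  $ R c      c $        match c
  9  $ R        $          expand R ::= λ
Accept reached after 9 steps.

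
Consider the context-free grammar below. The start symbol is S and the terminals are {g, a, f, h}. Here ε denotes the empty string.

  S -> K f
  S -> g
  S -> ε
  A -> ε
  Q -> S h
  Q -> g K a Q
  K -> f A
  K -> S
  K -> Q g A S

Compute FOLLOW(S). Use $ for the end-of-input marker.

FIRST(A): from A->ε we get {ε}. So FIRST(A) = {ε}.
FIRST(S): from S->K f we get {f, g, h}; from S->g we get {g}; from S->ε we get {ε}. So FIRST(S) = {ε, f, g, h}.
FIRST(Q): from Q->S h we get {f, g, h}; from Q->g K a Q we get {g}. So FIRST(Q) = {f, g, h}.
FIRST(K): from K->f A we get {f}; from K->S we get {ε, f, g, h}; from K->Q g A S we get {f, g, h}. So FIRST(K) = {ε, f, g, h}.
FOLLOW(S) includes $ since S is the start symbol.
FOLLOW(Q): in Q->g K a Q, the suffix after Q is empty (adds nothing new); in K->Q g A S, Q is followed by g A S with FIRST {g}. Thus FOLLOW(Q) = {g}.
FOLLOW(K): in S->K f, K is followed by f with FIRST {f}; in Q->g K a Q, K is followed by a Q with FIRST {a}. Thus FOLLOW(K) = {a, f}.
FOLLOW(S): in Q->S h, S is followed by h with FIRST {h}; in K->S, the suffix after S is empty, so FOLLOW(S) ⊇ FOLLOW(K) = {a, f}; in K->Q g A S, the suffix after S is empty, so FOLLOW(S) ⊇ FOLLOW(K) = {a, f}. Thus FOLLOW(S) = {$, a, f, h}.
FOLLOW(A): in K->f A, the suffix after A is empty, so FOLLOW(A) ⊇ FOLLOW(K) = {a, f}; in K->Q g A S, A is followed by S with FIRST {ε, f, g, h}; in K->Q g A S, the suffix after A is nullable, so FOLLOW(A) ⊇ FOLLOW(K) = {a, f}. Thus FOLLOW(A) = {a, f, g, h}.

{$, a, f, h}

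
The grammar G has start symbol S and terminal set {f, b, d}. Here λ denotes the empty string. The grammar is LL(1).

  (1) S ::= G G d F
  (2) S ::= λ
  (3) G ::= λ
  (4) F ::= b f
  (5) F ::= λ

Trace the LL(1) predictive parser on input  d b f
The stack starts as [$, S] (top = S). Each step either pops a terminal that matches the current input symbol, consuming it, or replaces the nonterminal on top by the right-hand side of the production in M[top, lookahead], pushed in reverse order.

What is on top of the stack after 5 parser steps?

b

step 1: stack=$ S  input=d b f $  — expand S ::= G G d F
step 2: stack=$ F d G G  input=d b f $  — expand G ::= λ
step 3: stack=$ F d G  input=d b f $  — expand G ::= λ
step 4: stack=$ F d  input=d b f $  — match d
step 5: stack=$ F  input=b f $  — expand F ::= b f
Stack after step 5: $ f b (top = b).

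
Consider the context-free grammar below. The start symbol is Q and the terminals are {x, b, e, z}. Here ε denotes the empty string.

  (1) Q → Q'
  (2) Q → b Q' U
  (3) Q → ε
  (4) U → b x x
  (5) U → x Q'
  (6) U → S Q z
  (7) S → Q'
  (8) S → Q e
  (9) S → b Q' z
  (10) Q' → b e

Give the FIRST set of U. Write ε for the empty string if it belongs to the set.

FIRST(Q'): from Q'→b e we get {b}. So FIRST(Q') = {b}.
FIRST(Q): from Q→Q' we get {b}; from Q→b Q' U we get {b}; from Q→ε we get {ε}. So FIRST(Q) = {ε, b}.
FIRST(S): from S→Q' we get {b}; from S→Q e we get {b, e}; from S→b Q' z we get {b}. So FIRST(S) = {b, e}.
FIRST(U): from U→b x x we get {b}; from U→x Q' we get {x}; from U→S Q z we get {b, e}. So FIRST(U) = {b, e, x}.

{b, e, x}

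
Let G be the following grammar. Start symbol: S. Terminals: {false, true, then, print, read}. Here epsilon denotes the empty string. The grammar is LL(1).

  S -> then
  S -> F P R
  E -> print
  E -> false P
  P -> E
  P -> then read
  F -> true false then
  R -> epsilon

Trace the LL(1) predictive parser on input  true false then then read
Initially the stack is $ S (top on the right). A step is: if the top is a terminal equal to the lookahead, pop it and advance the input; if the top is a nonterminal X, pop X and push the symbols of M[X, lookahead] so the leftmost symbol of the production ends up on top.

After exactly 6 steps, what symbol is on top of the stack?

then

     Stack                  Input                        Action
  1  $ S                    true false then then read $  expand S -> F P R
  2  $ R P F                true false then then read $  expand F -> true false then
  3  $ R P then false true  true false then then read $  match true
  4  $ R P then false       false then then read $       match false
  5  $ R P then             then then read $             match then
  6  $ R P                  then read $                  expand P -> then read
Stack after step 6: $ R read then (top = then).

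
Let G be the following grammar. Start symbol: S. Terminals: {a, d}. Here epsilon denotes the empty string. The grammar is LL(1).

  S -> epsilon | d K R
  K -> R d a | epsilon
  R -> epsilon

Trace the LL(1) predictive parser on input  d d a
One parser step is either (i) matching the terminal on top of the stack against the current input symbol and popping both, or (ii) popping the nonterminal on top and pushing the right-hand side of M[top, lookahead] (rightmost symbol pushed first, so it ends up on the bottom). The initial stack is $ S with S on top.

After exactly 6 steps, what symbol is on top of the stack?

R

     Stack      Input    Action
  1  $ S        d d a $  expand S -> d K R
  2  $ R K d    d d a $  match d
  3  $ R K      d a $    expand K -> R d a
  4  $ R a d R  d a $    expand R -> epsilon
  5  $ R a d    d a $    match d
  6  $ R a      a $      match a
Stack after step 6: $ R (top = R).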